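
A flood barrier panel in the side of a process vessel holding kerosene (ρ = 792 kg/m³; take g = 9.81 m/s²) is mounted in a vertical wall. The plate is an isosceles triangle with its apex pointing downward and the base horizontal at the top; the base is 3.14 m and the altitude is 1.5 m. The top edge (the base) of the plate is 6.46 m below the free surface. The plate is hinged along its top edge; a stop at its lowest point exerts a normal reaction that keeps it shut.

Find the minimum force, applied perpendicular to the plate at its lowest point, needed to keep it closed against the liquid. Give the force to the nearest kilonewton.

P ≈ 44 kN

γ = ρg = 792 × 9.81 / 1000 = 7.76952 kN/m³.
With the apex down, the centroid sits h/3 = 1.5/3 = 0.5 m below the base (the top edge), so the centroid depth is h_c = 6.46 + 0.5 = 6.96 m.
A = ½ × 3.14 × 1.5 = 2.355 m².
Resultant F = γ·h_c·A = 7.76952 × 6.96 × 2.355 = 127.349 kN.
I_c = b·h³/36 = 3.14 × 1.5³/36 = 0.294375 m⁴.
Centre of pressure: y_p = y_c + I_c/(y_c·A) = 6.96 + 0.294375/(6.96 × 2.355) = 6.96 + 0.0179598 = 6.97796 m along the plane.
The resultant acts 0.5 + 0.0179598 = 0.51796 m (along the plate) below the hinge at the top edge, so the moment about the hinge is M = F × 0.51796 = 127.349 × 0.51796 = 65.9617 kN·m.
A normal force at the bottom, 1.5 m from the hinge, must supply this moment: P = 65.9617/1.5 = 43.9745 kN.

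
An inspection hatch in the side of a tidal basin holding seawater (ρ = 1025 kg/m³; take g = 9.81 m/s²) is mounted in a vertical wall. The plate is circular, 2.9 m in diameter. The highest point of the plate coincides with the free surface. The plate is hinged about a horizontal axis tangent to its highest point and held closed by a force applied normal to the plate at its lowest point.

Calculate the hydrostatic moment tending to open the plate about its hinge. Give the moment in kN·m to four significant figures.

M ≈ 174.6 kN·m

γ = ρg = 1025 × 9.81 / 1000 = 10.05525 kN/m³.
The centroid is at the centre, 1.45 m below the top of the plate, so the centroid depth is h_c = 1.45 m.
A = π(1.45)² = 6.6052 m².
Resultant F = γ·h_c·A = 10.05525 × 1.45 × 6.6052 = 96.3046 kN.
I_c = πr⁴/4 = π × 1.45⁴/4 = 3.47186 m⁴.
Centre of pressure: y_p = y_c + I_c/(y_c·A) = 1.45 + 3.47186/(1.45 × 6.6052) = 1.45 + 0.3625 = 1.8125 m along the plane.
The resultant acts 1.45 + 0.3625 = 1.8125 m (along the plate) below the hinge at the top edge, so the moment about the hinge is M = F × 1.8125 = 96.3046 × 1.8125 = 174.552 kN·m.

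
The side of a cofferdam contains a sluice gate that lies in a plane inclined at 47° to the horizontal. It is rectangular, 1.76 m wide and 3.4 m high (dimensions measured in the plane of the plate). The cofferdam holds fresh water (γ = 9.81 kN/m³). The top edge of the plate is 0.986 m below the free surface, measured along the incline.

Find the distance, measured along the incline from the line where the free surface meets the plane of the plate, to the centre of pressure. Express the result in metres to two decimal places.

y_p = 3.04 m

γ = 9.81 kN/m³.
Let θ = 47° be the plate's angle to the horizontal; measure y along the incline from where the plane meets the free surface. Vertical depth h = y·sinθ with sinθ = 0.731354.
The centroid lies 3.4/2 = 1.7 m below the top edge, so y_c = 0.986 + 1.7 = 2.686 m and h_c = 2.686 × 0.731354 = 1.96442 m.
A = 1.76 × 3.4 = 5.984 m².
Resultant F = γ·h_c·A = 9.81 × 1.96442 × 5.984 = 115.317 kN.
I_c = b·h³/12 = 1.76 × 3.4³/12 = 5.76459 m⁴.
Centre of pressure: y_p = y_c + I_c/(y_c·A) = 2.686 + 5.76459/(2.686 × 5.984) = 2.686 + 0.35865 = 3.04465 m along the plane.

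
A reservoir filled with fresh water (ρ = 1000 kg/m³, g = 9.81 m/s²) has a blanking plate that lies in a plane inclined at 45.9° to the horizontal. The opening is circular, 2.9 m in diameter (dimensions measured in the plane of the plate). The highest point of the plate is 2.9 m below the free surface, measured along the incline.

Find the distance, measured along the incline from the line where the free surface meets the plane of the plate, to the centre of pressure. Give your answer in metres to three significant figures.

γ = ρg = 1000 × 9.81 = 9810 N/m³ = 9.81 kN/m³.
Let θ = 45.9° be the plate's angle to the horizontal; measure y along the incline from where the plane meets the free surface. Vertical depth h = y·sinθ with sinθ = 0.718126.
The centroid is at the centre, 1.45 m below the top of the plate, so y_c = 2.9 + 1.45 = 4.35 m and h_c = 4.35 × 0.718126 = 3.12385 m.
A = π(1.45)² = 6.6052 m².
Resultant F = γ·h_c·A = 9.81 × 3.12385 × 6.6052 = 202.416 kN.
I_c = πr⁴/4 = π × 1.45⁴/4 = 3.47186 m⁴.
Centre of pressure: y_p = y_c + I_c/(y_c·A) = 4.35 + 3.47186/(4.35 × 6.6052) = 4.35 + 0.120833 = 4.47083 m along the plane.

y_p = 4.47 m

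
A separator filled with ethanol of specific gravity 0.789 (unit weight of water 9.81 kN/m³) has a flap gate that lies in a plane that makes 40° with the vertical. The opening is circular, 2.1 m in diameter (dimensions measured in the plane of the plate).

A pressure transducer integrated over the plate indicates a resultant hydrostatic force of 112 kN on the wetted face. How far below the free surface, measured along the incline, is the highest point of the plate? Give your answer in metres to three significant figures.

y_top ≈ 4.40 m

γ = 0.789 × 9.81 = 7.74009 kN/m³.
A = π(1.05)² = 3.46361 m².
From F = γ·h_c·A, the centroid depth is h_c = 112/(7.74009 × 3.46361) = 4.17776 m.
The plate makes 40° with the vertical, i.e. θ = 90° − 40° = 50° to the horizontal. Measuring y along the incline from the free-surface line, vertical depth h = y·sinθ with sinθ = 0.766044.
Along the incline, y_c = h_c/sinθ = 4.17776/0.766044 = 5.45368 m.
The centroid is at the centre, 1.05 m below the top of the plate, so the highest point sits at y_top = 5.45368 − 1.05 = 4.40368 m along the incline.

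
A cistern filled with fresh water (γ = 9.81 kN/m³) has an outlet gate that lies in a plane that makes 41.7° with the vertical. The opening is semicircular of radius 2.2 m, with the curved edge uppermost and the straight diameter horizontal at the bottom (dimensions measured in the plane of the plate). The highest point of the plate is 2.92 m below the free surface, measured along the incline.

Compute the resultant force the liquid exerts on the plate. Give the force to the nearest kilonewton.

F ≈ 233 kN

γ = 9.81 kN/m³.
The plate makes 41.7° with the vertical, i.e. θ = 90° − 41.7° = 48.3° to the horizontal. Measuring y along the incline from the free-surface line, vertical depth h = y·sinθ with sinθ = 0.746638.
The centroid lies 4r/(3π) = 0.933709 m above the diameter, so r − 4r/(3π) = 2.2 − 0.933709 = 1.26629 m below the topmost point, so y_c = 2.92 + 1.26629 = 4.18629 m and h_c = 4.18629 × 0.746638 = 3.12564 m.
A = πr²/2 = π × 2.2²/2 = 7.60265 m².
Resultant F = γ·h_c·A = 9.81 × 3.12564 × 7.60265 = 233.116 kN.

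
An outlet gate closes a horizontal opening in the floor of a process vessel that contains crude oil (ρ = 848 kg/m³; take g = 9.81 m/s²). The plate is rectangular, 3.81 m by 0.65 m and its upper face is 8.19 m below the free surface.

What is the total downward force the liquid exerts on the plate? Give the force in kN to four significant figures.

F ≈ 168.7 kN

γ = ρg = 848 × 9.81 / 1000 = 8.31888 kN/m³.
The plate is horizontal, so pressure is uniform at p = γ·h = 8.31888 × 8.19 = 68.1316 kN/m².
A = 3.81 × 0.65 = 2.4765 m².
F = p·A = 68.1316 × 2.4765 = 168.728 kN.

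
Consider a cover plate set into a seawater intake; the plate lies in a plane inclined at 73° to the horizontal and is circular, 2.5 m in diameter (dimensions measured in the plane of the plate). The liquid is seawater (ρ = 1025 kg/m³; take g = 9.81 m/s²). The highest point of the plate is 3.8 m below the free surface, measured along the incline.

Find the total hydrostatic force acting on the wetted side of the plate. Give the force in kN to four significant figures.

F ≈ 238.4 kN

γ = ρg = 1025 × 9.81 / 1000 = 10.05525 kN/m³.
Let θ = 73° be the plate's angle to the horizontal; measure y along the incline from where the plane meets the free surface. Vertical depth h = y·sinθ with sinθ = 0.956305.
The centroid is at the centre, 1.25 m below the top of the plate, so y_c = 3.8 + 1.25 = 5.05 m and h_c = 5.05 × 0.956305 = 4.82934 m.
A = π(1.25)² = 4.90874 m².
Resultant F = γ·h_c·A = 10.05525 × 4.82934 × 4.90874 = 238.369 kN.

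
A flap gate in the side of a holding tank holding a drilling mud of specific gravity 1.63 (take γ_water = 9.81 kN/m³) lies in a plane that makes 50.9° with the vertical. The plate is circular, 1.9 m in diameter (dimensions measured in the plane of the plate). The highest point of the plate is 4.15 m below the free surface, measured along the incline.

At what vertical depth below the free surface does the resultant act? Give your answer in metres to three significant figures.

γ = 1.63 × 9.81 = 15.9903 kN/m³.
The plate makes 50.9° with the vertical, i.e. θ = 90° − 50.9° = 39.1° to the horizontal. Measuring y along the incline from the free-surface line, vertical depth h = y·sinθ with sinθ = 0.630676.
The centroid is at the centre, 0.95 m below the top of the plate, so y_c = 4.15 + 0.95 = 5.1 m and h_c = 5.1 × 0.630676 = 3.21645 m.
A = π(0.95)² = 2.83529 m².
Resultant F = γ·h_c·A = 15.9903 × 3.21645 × 2.83529 = 145.825 kN.
I_c = πr⁴/4 = π × 0.95⁴/4 = 0.639712 m⁴.
Centre of pressure: y_p = y_c + I_c/(y_c·A) = 5.1 + 0.639712/(5.1 × 2.83529) = 5.1 + 0.0442402 = 5.14424 m along the plane.
Vertically, h_p = y_p·sinθ = 5.14424 × 0.630676 = 3.24435 m.

h_p = 3.24 m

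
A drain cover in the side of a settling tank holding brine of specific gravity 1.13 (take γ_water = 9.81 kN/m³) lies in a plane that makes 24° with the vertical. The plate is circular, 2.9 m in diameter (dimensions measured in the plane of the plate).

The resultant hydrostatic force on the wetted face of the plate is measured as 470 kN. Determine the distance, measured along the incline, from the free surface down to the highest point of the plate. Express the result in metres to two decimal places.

y_top ≈ 5.58 m

γ = 1.13 × 9.81 = 11.0853 kN/m³.
A = π(1.45)² = 6.6052 m².
From F = γ·h_c·A, the centroid depth is h_c = 470/(11.0853 × 6.6052) = 6.41896 m.
The plate makes 24° with the vertical, i.e. θ = 90° − 24° = 66° to the horizontal. Measuring y along the incline from the free-surface line, vertical depth h = y·sinθ with sinθ = 0.913545.
Along the incline, y_c = h_c/sinθ = 6.41896/0.913545 = 7.02643 m.
The centroid is at the centre, 1.45 m below the top of the plate, so the highest point sits at y_top = 7.02643 − 1.45 = 5.57643 m along the incline.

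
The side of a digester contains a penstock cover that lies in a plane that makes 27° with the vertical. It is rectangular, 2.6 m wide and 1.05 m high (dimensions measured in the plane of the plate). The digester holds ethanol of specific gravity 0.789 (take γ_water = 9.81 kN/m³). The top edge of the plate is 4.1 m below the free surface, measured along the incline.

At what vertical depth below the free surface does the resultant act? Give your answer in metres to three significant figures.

γ = 0.789 × 9.81 = 7.74009 kN/m³.
The plate makes 27° with the vertical, i.e. θ = 90° − 27° = 63° to the horizontal. Measuring y along the incline from the free-surface line, vertical depth h = y·sinθ with sinθ = 0.891007.
The centroid lies 1.05/2 = 0.525 m below the top edge, so y_c = 4.1 + 0.525 = 4.625 m and h_c = 4.625 × 0.891007 = 4.12091 m.
A = 2.6 × 1.05 = 2.73 m².
Resultant F = γ·h_c·A = 7.74009 × 4.12091 × 2.73 = 87.0767 kN.
I_c = b·h³/12 = 2.6 × 1.05³/12 = 0.250819 m⁴.
Centre of pressure: y_p = y_c + I_c/(y_c·A) = 4.625 + 0.250819/(4.625 × 2.73) = 4.625 + 0.0198649 = 4.64486 m along the plane.
Vertically, h_p = y_p·sinθ = 4.64486 × 0.891007 = 4.1386 m.

h_p = 4.14 m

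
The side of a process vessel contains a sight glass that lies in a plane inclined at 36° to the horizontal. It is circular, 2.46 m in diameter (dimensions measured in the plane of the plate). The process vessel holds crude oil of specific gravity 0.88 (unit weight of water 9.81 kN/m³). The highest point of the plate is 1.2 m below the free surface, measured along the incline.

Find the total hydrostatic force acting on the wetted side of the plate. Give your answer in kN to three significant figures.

F ≈ 58.6 kN

γ = 0.88 × 9.81 = 8.6328 kN/m³.
Let θ = 36° be the plate's angle to the horizontal; measure y along the incline from where the plane meets the free surface. Vertical depth h = y·sinθ with sinθ = 0.587785.
The centroid is at the centre, 1.23 m below the top of the plate, so y_c = 1.2 + 1.23 = 2.43 m and h_c = 2.43 × 0.587785 = 1.42832 m.
A = π(1.23)² = 4.75292 m².
Resultant F = γ·h_c·A = 8.6328 × 1.42832 × 4.75292 = 58.6054 kN.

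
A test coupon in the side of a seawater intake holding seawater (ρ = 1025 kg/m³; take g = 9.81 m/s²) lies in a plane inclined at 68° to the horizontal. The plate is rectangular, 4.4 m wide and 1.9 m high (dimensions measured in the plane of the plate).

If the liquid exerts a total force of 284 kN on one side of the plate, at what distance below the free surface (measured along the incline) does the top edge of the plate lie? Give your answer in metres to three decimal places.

γ = ρg = 1025 × 9.81 / 1000 = 10.05525 kN/m³.
A = 4.4 × 1.9 = 8.36 m².
From F = γ·h_c·A, the centroid depth is h_c = 284/(10.05525 × 8.36) = 3.37846 m.
Let θ = 68° be the plate's angle to the horizontal; measure y along the incline from where the plane meets the free surface. Vertical depth h = y·sinθ with sinθ = 0.927184.
Along the incline, y_c = h_c/sinθ = 3.37846/0.927184 = 3.64379 m.
The centroid lies 1.9/2 = 0.95 m below the top edge, so the top edge sits at y_top = 3.64379 − 0.95 = 2.69379 m along the incline.

y_top ≈ 2.694 m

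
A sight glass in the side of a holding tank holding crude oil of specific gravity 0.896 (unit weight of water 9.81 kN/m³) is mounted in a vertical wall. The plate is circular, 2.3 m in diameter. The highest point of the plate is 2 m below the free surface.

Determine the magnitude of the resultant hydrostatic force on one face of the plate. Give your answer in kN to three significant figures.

γ = 0.896 × 9.81 = 8.78976 kN/m³.
The centroid is at the centre, 1.15 m below the top of the plate, so the centroid depth is h_c = 2 + 1.15 = 3.15 m.
A = π(1.15)² = 4.15476 m².
Resultant F = γ·h_c·A = 8.78976 × 3.15 × 4.15476 = 115.036 kN.

F ≈ 115 kN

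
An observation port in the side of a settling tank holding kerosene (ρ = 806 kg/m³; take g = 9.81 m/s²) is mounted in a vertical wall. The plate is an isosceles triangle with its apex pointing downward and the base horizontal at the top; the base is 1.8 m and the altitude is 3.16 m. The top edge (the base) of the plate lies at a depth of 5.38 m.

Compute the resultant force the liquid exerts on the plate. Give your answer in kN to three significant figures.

F ≈ 145 kN

γ = ρg = 806 × 9.81 / 1000 = 7.90686 kN/m³.
With the apex down, the centroid sits h/3 = 3.16/3 = 1.05333 m below the base (the top edge), so the centroid depth is h_c = 5.38 + 1.05333 = 6.43333 m.
A = ½ × 1.8 × 3.16 = 2.844 m².
Resultant F = γ·h_c·A = 7.90686 × 6.43333 × 2.844 = 144.667 kN.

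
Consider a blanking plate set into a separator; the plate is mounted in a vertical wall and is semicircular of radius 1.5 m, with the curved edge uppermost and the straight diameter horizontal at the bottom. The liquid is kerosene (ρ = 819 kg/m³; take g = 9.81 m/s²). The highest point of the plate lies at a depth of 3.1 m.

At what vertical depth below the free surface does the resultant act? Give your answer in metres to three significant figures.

γ = ρg = 819 × 9.81 / 1000 = 8.03439 kN/m³.
The centroid lies 4r/(3π) = 0.63662 m above the diameter, so r − 4r/(3π) = 1.5 − 0.63662 = 0.86338 m below the topmost point, so the centroid depth is h_c = 3.1 + 0.86338 = 3.96338 m.
A = πr²/2 = π × 1.5²/2 = 3.53429 m².
Resultant F = γ·h_c·A = 8.03439 × 3.96338 × 3.53429 = 112.544 kN.
I_c = (π/8 − 8/(9π))·r⁴ = 0.109757 × 1.5⁴ = 0.555645 m⁴.
Centre of pressure: y_p = y_c + I_c/(y_c·A) = 3.96338 + 0.555645/(3.96338 × 3.53429) = 3.96338 + 0.039667 = 4.00305 m along the plane.

h_p = 4.00 m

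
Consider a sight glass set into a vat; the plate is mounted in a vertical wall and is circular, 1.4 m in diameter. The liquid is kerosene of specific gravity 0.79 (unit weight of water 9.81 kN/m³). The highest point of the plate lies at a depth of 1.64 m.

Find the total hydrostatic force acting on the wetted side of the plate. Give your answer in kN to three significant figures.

F ≈ 27.9 kN

γ = 0.79 × 9.81 = 7.7499 kN/m³.
The centroid is at the centre, 0.7 m below the top of the plate, so the centroid depth is h_c = 1.64 + 0.7 = 2.34 m.
A = π(0.7)² = 1.53938 m².
Resultant F = γ·h_c·A = 7.7499 × 2.34 × 1.53938 = 27.9163 kN.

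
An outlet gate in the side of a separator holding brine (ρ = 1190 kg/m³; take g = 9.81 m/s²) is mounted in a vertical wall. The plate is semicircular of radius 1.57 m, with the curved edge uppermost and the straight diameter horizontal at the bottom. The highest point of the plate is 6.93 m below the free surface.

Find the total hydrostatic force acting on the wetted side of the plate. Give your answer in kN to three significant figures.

F ≈ 354 kN

γ = ρg = 1190 × 9.81 / 1000 = 11.6739 kN/m³.
The centroid lies 4r/(3π) = 0.666329 m above the diameter, so r − 4r/(3π) = 1.57 − 0.666329 = 0.903671 m below the topmost point, so the centroid depth is h_c = 6.93 + 0.903671 = 7.83367 m.
A = πr²/2 = π × 1.57²/2 = 3.87186 m².
Resultant F = γ·h_c·A = 11.6739 × 7.83367 × 3.87186 = 354.08 kN.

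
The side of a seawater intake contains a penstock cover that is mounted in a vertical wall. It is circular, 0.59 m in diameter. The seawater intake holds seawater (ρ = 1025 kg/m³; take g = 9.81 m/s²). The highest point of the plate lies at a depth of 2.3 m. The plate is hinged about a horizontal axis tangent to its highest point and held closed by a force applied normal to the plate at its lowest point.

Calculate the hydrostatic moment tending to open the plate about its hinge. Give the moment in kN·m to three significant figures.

γ = ρg = 1025 × 9.81 / 1000 = 10.05525 kN/m³.
The centroid is at the centre, 0.295 m below the top of the plate, so the centroid depth is h_c = 2.3 + 0.295 = 2.595 m.
A = π(0.295)² = 0.273397 m².
Resultant F = γ·h_c·A = 10.05525 × 2.595 × 0.273397 = 7.13385 kN.
I_c = πr⁴/4 = π × 0.295⁴/4 = 0.0059481 m⁴.
Centre of pressure: y_p = y_c + I_c/(y_c·A) = 2.595 + 0.0059481/(2.595 × 0.273397) = 2.595 + 0.00838392 = 2.60338 m along the plane.
The resultant acts 0.295 + 0.00838392 = 0.303384 m (along the plate) below the hinge at the top edge, so the moment about the hinge is M = F × 0.303384 = 7.13385 × 0.303384 = 2.1643 kN·m.

M ≈ 2.16 kN·m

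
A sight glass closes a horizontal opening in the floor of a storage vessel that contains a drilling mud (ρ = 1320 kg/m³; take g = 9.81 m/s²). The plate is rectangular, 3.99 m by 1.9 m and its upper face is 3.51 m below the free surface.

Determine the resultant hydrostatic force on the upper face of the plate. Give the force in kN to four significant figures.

γ = ρg = 1320 × 9.81 / 1000 = 12.9492 kN/m³.
The plate is horizontal, so pressure is uniform at p = γ·h = 12.9492 × 3.51 = 45.4517 kN/m².
A = 3.99 × 1.9 = 7.581 m².
F = p·A = 45.4517 × 7.581 = 344.569 kN.

F ≈ 344.6 kN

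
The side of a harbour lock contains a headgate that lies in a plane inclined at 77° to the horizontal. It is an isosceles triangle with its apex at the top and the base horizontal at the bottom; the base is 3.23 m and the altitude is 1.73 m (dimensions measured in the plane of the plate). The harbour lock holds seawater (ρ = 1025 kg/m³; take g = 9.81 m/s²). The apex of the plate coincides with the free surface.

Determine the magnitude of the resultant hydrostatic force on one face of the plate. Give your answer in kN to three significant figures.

F ≈ 31.6 kN

γ = ρg = 1025 × 9.81 / 1000 = 10.05525 kN/m³.
Let θ = 77° be the plate's angle to the horizontal; measure y along the incline from where the plane meets the free surface. Vertical depth h = y·sinθ with sinθ = 0.974370.
With the apex up, the centroid sits 2h/3 = 2 × 1.73/3 = 1.15333 m below the apex, so y_c = 1.15333 m and h_c = 1.15333 × 0.974370 = 1.12377 m.
A = ½ × 3.23 × 1.73 = 2.79395 m².
Resultant F = γ·h_c·A = 10.05525 × 1.12377 × 2.79395 = 31.571 kN.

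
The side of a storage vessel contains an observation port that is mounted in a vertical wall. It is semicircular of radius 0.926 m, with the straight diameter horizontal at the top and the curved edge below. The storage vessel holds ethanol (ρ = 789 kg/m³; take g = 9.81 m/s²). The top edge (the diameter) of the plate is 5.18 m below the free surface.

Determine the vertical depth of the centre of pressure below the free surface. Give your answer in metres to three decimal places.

γ = ρg = 789 × 9.81 / 1000 = 7.74009 kN/m³.
The centroid of a semicircle lies 4r/(3π) = 0.393007 m from the diameter, here below the top edge, so the centroid depth is h_c = 5.18 + 0.393007 = 5.57301 m.
A = πr²/2 = π × 0.926²/2 = 1.34692 m².
Resultant F = γ·h_c·A = 7.74009 × 5.57301 × 1.34692 = 58.1002 kN.
I_c = (π/8 − 8/(9π))·r⁴ = 0.109757 × 0.926⁴ = 0.0807005 m⁴.
Centre of pressure: y_p = y_c + I_c/(y_c·A) = 5.57301 + 0.0807005/(5.57301 × 1.34692) = 5.57301 + 0.0107509 = 5.58376 m along the plane.

h_p = 5.584 m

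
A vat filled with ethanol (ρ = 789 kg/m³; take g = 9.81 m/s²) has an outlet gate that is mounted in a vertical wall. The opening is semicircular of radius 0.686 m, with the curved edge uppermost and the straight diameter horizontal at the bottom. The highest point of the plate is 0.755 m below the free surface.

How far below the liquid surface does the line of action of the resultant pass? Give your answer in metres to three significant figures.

γ = ρg = 789 × 9.81 / 1000 = 7.74009 kN/m³.
The centroid lies 4r/(3π) = 0.291147 m above the diameter, so r − 4r/(3π) = 0.686 − 0.291147 = 0.394853 m below the topmost point, so the centroid depth is h_c = 0.755 + 0.394853 = 1.14985 m.
A = πr²/2 = π × 0.686²/2 = 0.73921 m².
Resultant F = γ·h_c·A = 7.74009 × 1.14985 × 0.73921 = 6.57893 kN.
I_c = (π/8 − 8/(9π))·r⁴ = 0.109757 × 0.686⁴ = 0.0243069 m⁴.
Centre of pressure: y_p = y_c + I_c/(y_c·A) = 1.14985 + 0.0243069/(1.14985 × 0.73921) = 1.14985 + 0.028597 = 1.17845 m along the plane.

h_p = 1.18 m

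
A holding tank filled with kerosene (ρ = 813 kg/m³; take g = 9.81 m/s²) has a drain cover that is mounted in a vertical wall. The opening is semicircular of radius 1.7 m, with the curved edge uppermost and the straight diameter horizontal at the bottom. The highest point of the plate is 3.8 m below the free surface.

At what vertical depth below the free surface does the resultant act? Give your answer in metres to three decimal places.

h_p = 4.821 m

γ = ρg = 813 × 9.81 / 1000 = 7.97553 kN/m³.
The centroid lies 4r/(3π) = 0.721502 m above the diameter, so r − 4r/(3π) = 1.7 − 0.721502 = 0.978498 m below the topmost point, so the centroid depth is h_c = 3.8 + 0.978498 = 4.7785 m.
A = πr²/2 = π × 1.7²/2 = 4.5396 m².
Resultant F = γ·h_c·A = 7.97553 × 4.7785 × 4.5396 = 173.009 kN.
I_c = (π/8 − 8/(9π))·r⁴ = 0.109757 × 1.7⁴ = 0.916701 m⁴.
Centre of pressure: y_p = y_c + I_c/(y_c·A) = 4.7785 + 0.916701/(4.7785 × 4.5396) = 4.7785 + 0.0422589 = 4.82076 m along the plane.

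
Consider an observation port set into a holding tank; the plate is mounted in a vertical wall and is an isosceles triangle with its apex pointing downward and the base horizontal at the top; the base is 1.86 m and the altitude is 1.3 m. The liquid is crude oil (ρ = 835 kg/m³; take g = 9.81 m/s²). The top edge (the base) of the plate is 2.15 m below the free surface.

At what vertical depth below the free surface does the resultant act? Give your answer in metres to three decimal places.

γ = ρg = 835 × 9.81 / 1000 = 8.19135 kN/m³.
With the apex down, the centroid sits h/3 = 1.3/3 = 0.433333 m below the base (the top edge), so the centroid depth is h_c = 2.15 + 0.433333 = 2.58333 m.
A = ½ × 1.86 × 1.3 = 1.209 m².
Resultant F = γ·h_c·A = 8.19135 × 2.58333 × 1.209 = 25.5836 kN.
I_c = b·h³/36 = 1.86 × 1.3³/36 = 0.113512 m⁴.
Centre of pressure: y_p = y_c + I_c/(y_c·A) = 2.58333 + 0.113512/(2.58333 × 1.209) = 2.58333 + 0.0363442 = 2.61967 m along the plane.

h_p = 2.620 m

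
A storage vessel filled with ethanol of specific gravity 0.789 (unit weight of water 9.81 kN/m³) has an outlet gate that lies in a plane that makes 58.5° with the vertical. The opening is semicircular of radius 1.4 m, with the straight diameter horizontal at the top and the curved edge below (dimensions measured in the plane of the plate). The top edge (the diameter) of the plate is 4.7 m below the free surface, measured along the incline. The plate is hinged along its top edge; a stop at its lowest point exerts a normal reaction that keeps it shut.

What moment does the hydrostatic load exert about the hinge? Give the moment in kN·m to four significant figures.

M ≈ 40.87 kN·m

γ = 0.789 × 9.81 = 7.74009 kN/m³.
The plate makes 58.5° with the vertical, i.e. θ = 90° − 58.5° = 31.5° to the horizontal. Measuring y along the incline from the free-surface line, vertical depth h = y·sinθ with sinθ = 0.522499.
The centroid of a semicircle lies 4r/(3π) = 0.594178 m from the diameter, here below the top edge, so y_c = 4.7 + 0.594178 = 5.29418 m and h_c = 5.29418 × 0.522499 = 2.7662 m.
A = πr²/2 = π × 1.4²/2 = 3.07876 m².
Resultant F = γ·h_c·A = 7.74009 × 2.7662 × 3.07876 = 65.9182 kN.
I_c = (π/8 − 8/(9π))·r⁴ = 0.109757 × 1.4⁴ = 0.421642 m⁴.
Centre of pressure: y_p = y_c + I_c/(y_c·A) = 5.29418 + 0.421642/(5.29418 × 3.07876) = 5.29418 + 0.0258684 = 5.32005 m along the plane.
The resultant acts 0.594178 + 0.0258684 = 0.620046 m (along the plate) below the hinge at the top edge, so the moment about the hinge is M = F × 0.620046 = 65.9182 × 0.620046 = 40.8723 kN·m.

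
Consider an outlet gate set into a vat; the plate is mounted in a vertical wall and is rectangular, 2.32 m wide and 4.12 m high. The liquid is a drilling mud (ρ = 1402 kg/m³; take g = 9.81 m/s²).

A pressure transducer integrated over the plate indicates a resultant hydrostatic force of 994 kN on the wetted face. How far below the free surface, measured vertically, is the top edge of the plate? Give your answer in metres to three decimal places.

d_top ≈ 5.501 m

γ = ρg = 1402 × 9.81 / 1000 = 13.75362 kN/m³.
A = 2.32 × 4.12 = 9.5584 m².
From F = γ·h_c·A, the centroid depth is h_c = 994/(13.75362 × 9.5584) = 7.56109 m.
The centroid lies 4.12/2 = 2.06 m below the top edge, so the top edge sits at h_top = 7.56109 − 2.06 = 5.50109 m below the surface.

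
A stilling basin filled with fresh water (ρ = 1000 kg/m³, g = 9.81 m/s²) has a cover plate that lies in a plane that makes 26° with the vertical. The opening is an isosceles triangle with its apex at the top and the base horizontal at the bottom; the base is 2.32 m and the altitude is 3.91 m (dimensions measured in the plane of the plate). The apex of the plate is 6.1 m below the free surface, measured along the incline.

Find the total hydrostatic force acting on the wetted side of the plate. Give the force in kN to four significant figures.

γ = ρg = 1000 × 9.81 = 9810 N/m³ = 9.81 kN/m³.
The plate makes 26° with the vertical, i.e. θ = 90° − 26° = 64° to the horizontal. Measuring y along the incline from the free-surface line, vertical depth h = y·sinθ with sinθ = 0.898794.
With the apex up, the centroid sits 2h/3 = 2 × 3.91/3 = 2.60667 m below the apex, so y_c = 6.1 + 2.60667 = 8.70667 m and h_c = 8.70667 × 0.898794 = 7.8255 m.
A = ½ × 2.32 × 3.91 = 4.5356 m².
Resultant F = γ·h_c·A = 9.81 × 7.8255 × 4.5356 = 348.19 kN.

F ≈ 348.2 kN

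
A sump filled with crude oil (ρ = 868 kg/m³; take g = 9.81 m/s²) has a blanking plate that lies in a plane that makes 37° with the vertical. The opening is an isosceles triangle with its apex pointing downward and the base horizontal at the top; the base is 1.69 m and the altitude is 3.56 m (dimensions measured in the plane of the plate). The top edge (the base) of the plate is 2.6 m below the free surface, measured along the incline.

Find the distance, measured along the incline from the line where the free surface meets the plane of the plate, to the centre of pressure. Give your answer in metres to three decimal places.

y_p = 3.973 m

γ = ρg = 868 × 9.81 / 1000 = 8.51508 kN/m³.
The plate makes 37° with the vertical, i.e. θ = 90° − 37° = 53° to the horizontal. Measuring y along the incline from the free-surface line, vertical depth h = y·sinθ with sinθ = 0.798636.
With the apex down, the centroid sits h/3 = 3.56/3 = 1.18667 m below the base (the top edge), so y_c = 2.6 + 1.18667 = 3.78667 m and h_c = 3.78667 × 0.798636 = 3.02417 m.
A = ½ × 1.69 × 3.56 = 3.0082 m².
Resultant F = γ·h_c·A = 8.51508 × 3.02417 × 3.0082 = 77.4643 kN.
I_c = b·h³/36 = 1.69 × 3.56³/36 = 2.11804 m⁴.
Centre of pressure: y_p = y_c + I_c/(y_c·A) = 3.78667 + 2.11804/(3.78667 × 3.0082) = 3.78667 + 0.185939 = 3.97261 m along the plane.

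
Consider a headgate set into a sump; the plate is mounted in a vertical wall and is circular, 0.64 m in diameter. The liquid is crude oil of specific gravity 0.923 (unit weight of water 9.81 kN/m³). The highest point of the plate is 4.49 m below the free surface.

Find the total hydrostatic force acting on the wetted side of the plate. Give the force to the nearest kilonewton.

γ = 0.923 × 9.81 = 9.05463 kN/m³.
The centroid is at the centre, 0.32 m below the top of the plate, so the centroid depth is h_c = 4.49 + 0.32 = 4.81 m.
A = π(0.32)² = 0.321699 m².
Resultant F = γ·h_c·A = 9.05463 × 4.81 × 0.321699 = 14.0109 kN.

F ≈ 14 kN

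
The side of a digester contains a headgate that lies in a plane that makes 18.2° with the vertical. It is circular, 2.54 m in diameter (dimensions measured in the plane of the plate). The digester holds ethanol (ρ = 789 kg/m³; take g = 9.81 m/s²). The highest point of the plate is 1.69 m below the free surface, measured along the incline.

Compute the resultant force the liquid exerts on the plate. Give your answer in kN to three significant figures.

γ = ρg = 789 × 9.81 / 1000 = 7.74009 kN/m³.
The plate makes 18.2° with the vertical, i.e. θ = 90° − 18.2° = 71.8° to the horizontal. Measuring y along the incline from the free-surface line, vertical depth h = y·sinθ with sinθ = 0.949972.
The centroid is at the centre, 1.27 m below the top of the plate, so y_c = 1.69 + 1.27 = 2.96 m and h_c = 2.96 × 0.949972 = 2.81192 m.
A = π(1.27)² = 5.06707 m².
Resultant F = γ·h_c·A = 7.74009 × 2.81192 × 5.06707 = 110.282 kN.

F ≈ 110 kN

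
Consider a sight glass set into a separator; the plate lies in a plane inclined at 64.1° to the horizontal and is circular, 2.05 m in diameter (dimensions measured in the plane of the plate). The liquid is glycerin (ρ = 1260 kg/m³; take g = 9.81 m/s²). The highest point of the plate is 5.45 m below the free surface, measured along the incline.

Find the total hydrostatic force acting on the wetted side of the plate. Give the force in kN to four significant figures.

F ≈ 237.6 kN

γ = ρg = 1260 × 9.81 / 1000 = 12.3606 kN/m³.
Let θ = 64.1° be the plate's angle to the horizontal; measure y along the incline from where the plane meets the free surface. Vertical depth h = y·sinθ with sinθ = 0.899558.
The centroid is at the centre, 1.025 m below the top of the plate, so y_c = 5.45 + 1.025 = 6.475 m and h_c = 6.475 × 0.899558 = 5.82464 m.
A = π(1.025)² = 3.30064 m².
Resultant F = γ·h_c·A = 12.3606 × 5.82464 × 3.30064 = 237.633 kN.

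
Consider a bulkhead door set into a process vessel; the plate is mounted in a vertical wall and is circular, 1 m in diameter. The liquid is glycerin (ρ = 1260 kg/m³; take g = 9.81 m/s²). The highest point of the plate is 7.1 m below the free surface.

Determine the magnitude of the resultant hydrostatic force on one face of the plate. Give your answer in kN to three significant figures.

γ = ρg = 1260 × 9.81 / 1000 = 12.3606 kN/m³.
The centroid is at the centre, 0.5 m below the top of the plate, so the centroid depth is h_c = 7.1 + 0.5 = 7.6 m.
A = π(0.5)² = 0.785398 m².
Resultant F = γ·h_c·A = 12.3606 × 7.6 × 0.785398 = 73.7807 kN.

F ≈ 73.8 kN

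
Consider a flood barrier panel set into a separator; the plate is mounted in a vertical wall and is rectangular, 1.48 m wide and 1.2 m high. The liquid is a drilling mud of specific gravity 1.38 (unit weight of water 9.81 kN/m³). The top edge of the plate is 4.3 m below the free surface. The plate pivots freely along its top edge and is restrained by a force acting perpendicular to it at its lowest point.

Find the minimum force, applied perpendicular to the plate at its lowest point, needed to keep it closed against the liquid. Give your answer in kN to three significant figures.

γ = 1.38 × 9.81 = 13.5378 kN/m³.
The centroid lies 1.2/2 = 0.6 m below the top edge, so the centroid depth is h_c = 4.3 + 0.6 = 4.9 m.
A = 1.48 × 1.2 = 1.776 m².
Resultant F = γ·h_c·A = 13.5378 × 4.9 × 1.776 = 117.811 kN.
I_c = b·h³/12 = 1.48 × 1.2³/12 = 0.21312 m⁴.
Centre of pressure: y_p = y_c + I_c/(y_c·A) = 4.9 + 0.21312/(4.9 × 1.776) = 4.9 + 0.0244898 = 4.92449 m along the plane.
The resultant acts 0.6 + 0.0244898 = 0.62449 m (along the plate) below the hinge at the top edge, so the moment about the hinge is M = F × 0.62449 = 117.811 × 0.62449 = 73.5718 kN·m.
A normal force at the bottom, 1.2 m from the hinge, must supply this moment: P = 73.5718/1.2 = 61.3098 kN.

P ≈ 61.3 kN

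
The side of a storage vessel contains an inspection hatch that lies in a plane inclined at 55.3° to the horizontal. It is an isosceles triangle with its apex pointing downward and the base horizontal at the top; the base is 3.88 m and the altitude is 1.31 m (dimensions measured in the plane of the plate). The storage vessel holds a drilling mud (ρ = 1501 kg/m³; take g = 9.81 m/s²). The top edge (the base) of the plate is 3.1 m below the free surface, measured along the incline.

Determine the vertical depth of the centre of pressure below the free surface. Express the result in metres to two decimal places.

h_p = 2.93 m

γ = ρg = 1501 × 9.81 / 1000 = 14.72481 kN/m³.
Let θ = 55.3° be the plate's angle to the horizontal; measure y along the incline from where the plane meets the free surface. Vertical depth h = y·sinθ with sinθ = 0.822144.
With the apex down, the centroid sits h/3 = 1.31/3 = 0.436667 m below the base (the top edge), so y_c = 3.1 + 0.436667 = 3.53667 m and h_c = 3.53667 × 0.822144 = 2.90765 m.
A = ½ × 3.88 × 1.31 = 2.5414 m².
Resultant F = γ·h_c·A = 14.72481 × 2.90765 × 2.5414 = 108.809 kN.
I_c = b·h³/36 = 3.88 × 1.31³/36 = 0.242294 m⁴.
Centre of pressure: y_p = y_c + I_c/(y_c·A) = 3.53667 + 0.242294/(3.53667 × 2.5414) = 3.53667 + 0.0269572 = 3.56363 m along the plane.
Vertically, h_p = y_p·sinθ = 3.56363 × 0.822144 = 2.92982 m.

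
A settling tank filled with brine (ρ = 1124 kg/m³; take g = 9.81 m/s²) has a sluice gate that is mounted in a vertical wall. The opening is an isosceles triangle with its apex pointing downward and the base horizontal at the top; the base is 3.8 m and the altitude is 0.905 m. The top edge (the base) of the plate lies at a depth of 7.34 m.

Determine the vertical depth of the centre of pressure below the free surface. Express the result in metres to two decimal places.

γ = ρg = 1124 × 9.81 / 1000 = 11.02644 kN/m³.
With the apex down, the centroid sits h/3 = 0.905/3 = 0.301667 m below the base (the top edge), so the centroid depth is h_c = 7.34 + 0.301667 = 7.64167 m.
A = ½ × 3.8 × 0.905 = 1.7195 m².
Resultant F = γ·h_c·A = 11.02644 × 7.64167 × 1.7195 = 144.886 kN.
I_c = b·h³/36 = 3.8 × 0.905³/36 = 0.0782396 m⁴.
Centre of pressure: y_p = y_c + I_c/(y_c·A) = 7.64167 + 0.0782396/(7.64167 × 1.7195) = 7.64167 + 0.00595437 = 7.64762 m along the plane.

h_p = 7.65 m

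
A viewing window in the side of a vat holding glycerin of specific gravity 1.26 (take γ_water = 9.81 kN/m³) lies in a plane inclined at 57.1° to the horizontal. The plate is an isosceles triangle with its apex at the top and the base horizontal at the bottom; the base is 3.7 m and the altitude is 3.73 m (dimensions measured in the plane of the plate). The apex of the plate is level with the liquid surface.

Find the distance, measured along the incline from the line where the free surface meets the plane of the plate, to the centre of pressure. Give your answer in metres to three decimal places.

y_p = 2.798 m

γ = 1.26 × 9.81 = 12.3606 kN/m³.
Let θ = 57.1° be the plate's angle to the horizontal; measure y along the incline from where the plane meets the free surface. Vertical depth h = y·sinθ with sinθ = 0.839620.
With the apex up, the centroid sits 2h/3 = 2 × 3.73/3 = 2.48667 m below the apex, so y_c = 2.48667 m and h_c = 2.48667 × 0.839620 = 2.08786 m.
A = ½ × 3.7 × 3.73 = 6.9005 m².
Resultant F = γ·h_c·A = 12.3606 × 2.08786 × 6.9005 = 178.083 kN.
I_c = b·h³/36 = 3.7 × 3.73³/36 = 5.33366 m⁴.
Centre of pressure: y_p = y_c + I_c/(y_c·A) = 2.48667 + 5.33366/(2.48667 × 6.9005) = 2.48667 + 0.310833 = 2.7975 m along the plane.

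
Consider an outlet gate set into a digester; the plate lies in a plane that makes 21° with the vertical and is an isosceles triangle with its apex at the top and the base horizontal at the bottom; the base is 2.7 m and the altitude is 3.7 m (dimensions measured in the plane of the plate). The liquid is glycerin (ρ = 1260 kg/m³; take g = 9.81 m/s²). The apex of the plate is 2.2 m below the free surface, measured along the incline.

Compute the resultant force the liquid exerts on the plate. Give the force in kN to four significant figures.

γ = ρg = 1260 × 9.81 / 1000 = 12.3606 kN/m³.
The plate makes 21° with the vertical, i.e. θ = 90° − 21° = 69° to the horizontal. Measuring y along the incline from the free-surface line, vertical depth h = y·sinθ with sinθ = 0.933580.
With the apex up, the centroid sits 2h/3 = 2 × 3.7/3 = 2.46667 m below the apex, so y_c = 2.2 + 2.46667 = 4.66667 m and h_c = 4.66667 × 0.933580 = 4.35671 m.
A = ½ × 2.7 × 3.7 = 4.995 m².
Resultant F = γ·h_c·A = 12.3606 × 4.35671 × 4.995 = 268.988 kN.

F ≈ 269.0 kN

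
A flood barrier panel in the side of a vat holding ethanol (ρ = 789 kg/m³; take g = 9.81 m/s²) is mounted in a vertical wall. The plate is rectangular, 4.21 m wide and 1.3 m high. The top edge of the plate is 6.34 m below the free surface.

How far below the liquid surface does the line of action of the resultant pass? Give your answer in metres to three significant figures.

h_p = 7.01 m

γ = ρg = 789 × 9.81 / 1000 = 7.74009 kN/m³.
The centroid lies 1.3/2 = 0.65 m below the top edge, so the centroid depth is h_c = 6.34 + 0.65 = 6.99 m.
A = 4.21 × 1.3 = 5.473 m².
Resultant F = γ·h_c·A = 7.74009 × 6.99 × 5.473 = 296.107 kN.
I_c = b·h³/12 = 4.21 × 1.3³/12 = 0.770781 m⁴.
Centre of pressure: y_p = y_c + I_c/(y_c·A) = 6.99 + 0.770781/(6.99 × 5.473) = 6.99 + 0.0201478 = 7.01015 m along the plane.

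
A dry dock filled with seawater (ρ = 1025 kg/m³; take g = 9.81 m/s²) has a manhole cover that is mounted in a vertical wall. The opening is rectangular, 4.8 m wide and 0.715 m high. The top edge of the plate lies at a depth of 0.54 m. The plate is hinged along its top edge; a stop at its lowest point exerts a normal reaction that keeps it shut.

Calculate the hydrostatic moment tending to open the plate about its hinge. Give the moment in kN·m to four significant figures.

M ≈ 12.54 kN·m

γ = ρg = 1025 × 9.81 / 1000 = 10.05525 kN/m³.
The centroid lies 0.715/2 = 0.3575 m below the top edge, so the centroid depth is h_c = 0.54 + 0.3575 = 0.8975 m.
A = 4.8 × 0.715 = 3.432 m².
Resultant F = γ·h_c·A = 10.05525 × 0.8975 × 3.432 = 30.9724 kN.
I_c = b·h³/12 = 4.8 × 0.715³/12 = 0.14621 m⁴.
Centre of pressure: y_p = y_c + I_c/(y_c·A) = 0.8975 + 0.14621/(0.8975 × 3.432) = 0.8975 + 0.0474674 = 0.944967 m along the plane.
The resultant acts 0.3575 + 0.0474674 = 0.404967 m (along the plate) below the hinge at the top edge, so the moment about the hinge is M = F × 0.404967 = 30.9724 × 0.404967 = 12.5428 kN·m.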